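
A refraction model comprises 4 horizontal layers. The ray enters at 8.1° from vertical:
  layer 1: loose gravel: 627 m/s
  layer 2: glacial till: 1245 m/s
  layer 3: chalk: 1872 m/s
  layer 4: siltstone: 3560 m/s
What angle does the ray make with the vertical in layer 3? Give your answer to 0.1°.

Ray parameter p = sin 8.1° / 627 = 2.2472e-04 s/m.
sin θ_3 = p·V_3 = 2.2472e-04 × 1872 = 0.4207.
θ_3 = arcsin 0.4207 = 24.88°.

24.9°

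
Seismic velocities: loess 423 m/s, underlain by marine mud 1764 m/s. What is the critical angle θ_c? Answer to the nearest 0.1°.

13.9°

Critical incidence: sin θ_c = V₁/V₂ = 423/1764 = 0.2398.
θ_c = arcsin 0.2398 = 13.87°.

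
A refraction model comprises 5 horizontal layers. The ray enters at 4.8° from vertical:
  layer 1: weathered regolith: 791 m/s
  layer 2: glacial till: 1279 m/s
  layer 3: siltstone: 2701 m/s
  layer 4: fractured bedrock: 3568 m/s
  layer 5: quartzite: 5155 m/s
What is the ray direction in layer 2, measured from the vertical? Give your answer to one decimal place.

Ray parameter p = sin 4.8° / 791 = 1.0579e-04 s/m.
sin θ_2 = p·V_2 = 1.0579e-04 × 1279 = 0.1353.
θ_2 = 7.78° from the vertical.

7.8°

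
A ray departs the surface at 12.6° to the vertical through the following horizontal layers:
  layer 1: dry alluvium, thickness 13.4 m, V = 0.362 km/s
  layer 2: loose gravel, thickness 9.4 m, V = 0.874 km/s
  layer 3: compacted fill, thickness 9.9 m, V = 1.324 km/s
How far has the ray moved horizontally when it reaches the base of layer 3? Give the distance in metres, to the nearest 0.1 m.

Apply Snell's law at each interface; in layer i the horizontal offset is hᵢ·tan θᵢ.
Layer 1: θ = 12.60°; offset = 13.4·tan 12.60° = 2.995 m.
Layer 2: sin θ = 0.874·sin 12.6°/0.362 = 0.5267, θ = 31.78°; offset = 9.4·tan 31.78° = 5.824 m.
Layer 3: sin θ = 1.324·sin 12.6°/0.362 = 0.7978, θ = 52.93°; offset = 9.9·tan 52.93° = 13.102 m.
Total horizontal offset = 21.921 m.

21.9 m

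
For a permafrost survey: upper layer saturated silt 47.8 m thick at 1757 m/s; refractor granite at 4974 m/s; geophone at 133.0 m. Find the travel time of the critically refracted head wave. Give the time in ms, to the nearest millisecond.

78 ms

t = x/V₂ + 2h·√(V₂²−V₁²)/(V₁V₂).
√(V₂²−V₁²) = √(4974²−1757²) = 4653.3 m/s; delay term = 2·47.8·4653.3/(1757·4974) = 0.05090 s.
t = 133.0/4974 + 0.05090 = 0.07764 s.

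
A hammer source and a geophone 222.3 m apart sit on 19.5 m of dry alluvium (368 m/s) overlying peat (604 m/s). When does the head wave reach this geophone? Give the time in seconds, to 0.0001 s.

t = x/V₂ + 2h·√(V₂²−V₁²)/(V₁V₂).
√(V₂²−V₁²) = √(604²−368²) = 478.9 m/s; delay term = 2·19.5·478.9/(368·604) = 0.08404 s.
t = 222.3/604 + 0.08404 = 0.45208 s.

0.4521 s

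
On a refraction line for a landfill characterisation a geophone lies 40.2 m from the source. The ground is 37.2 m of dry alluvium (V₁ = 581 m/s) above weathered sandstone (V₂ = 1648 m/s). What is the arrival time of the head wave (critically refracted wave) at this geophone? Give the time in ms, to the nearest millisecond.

144 ms

θ_c = arcsin(V₁/V₂) = arcsin(581/1648) = 20.64°, cos θ_c = 0.9358.
Intercept time tᵢ = 2h cos θ_c / V₁ = 2·37.2·0.9358/581 = 0.11983 s.
t = x/V₂ + tᵢ = 40.2/1648 + 0.11983 = 0.14423 s.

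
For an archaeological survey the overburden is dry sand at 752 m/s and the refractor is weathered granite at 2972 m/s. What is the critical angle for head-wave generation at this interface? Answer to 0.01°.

Critical incidence: sin θ_c = V₁/V₂ = 752/2972 = 0.2530.
θ_c = arcsin 0.2530 = 14.66°.

14.66°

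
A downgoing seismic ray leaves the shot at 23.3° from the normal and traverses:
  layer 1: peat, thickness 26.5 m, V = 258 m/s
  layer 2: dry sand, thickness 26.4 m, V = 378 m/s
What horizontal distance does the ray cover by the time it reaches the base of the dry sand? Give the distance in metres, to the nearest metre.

p = sin θ₁/V₁ = sin 23.3°/258 = 1.5331e-03 s/m is conserved through the stack.
Layer 1: θ = 23.30°; offset = 26.5·tan 23.30° = 11.413 m.
Layer 2: sin θ = p·378 = 0.5795 → θ = 35.42°; offset = 26.4·tan 35.42° = 18.773 m.
Σ offsets = 30.186 m.

30 m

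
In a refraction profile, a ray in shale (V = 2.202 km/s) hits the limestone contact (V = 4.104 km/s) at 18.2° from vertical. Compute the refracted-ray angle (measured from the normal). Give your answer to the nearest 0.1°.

sin θ₁/V₁ = sin θ₂/V₂ ⇒ sin θ₂ = 4.104·sin 18.2°/2.202 = 4.104·0.3123/2.202 = 0.5821.
θ₂ = sin⁻¹(0.5821) = 35.60° (from vertical).

35.6°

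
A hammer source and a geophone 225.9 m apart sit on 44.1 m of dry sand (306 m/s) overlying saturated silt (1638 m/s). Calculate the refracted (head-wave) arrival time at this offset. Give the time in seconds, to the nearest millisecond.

0.421 s

θ_c = arcsin(V₁/V₂) = arcsin(306/1638) = 10.77°, cos θ_c = 0.9824.
Intercept time tᵢ = 2h cos θ_c / V₁ = 2·44.1·0.9824/306 = 0.28316 s.
t = x/V₂ + tᵢ = 225.9/1638 + 0.28316 = 0.42107 s.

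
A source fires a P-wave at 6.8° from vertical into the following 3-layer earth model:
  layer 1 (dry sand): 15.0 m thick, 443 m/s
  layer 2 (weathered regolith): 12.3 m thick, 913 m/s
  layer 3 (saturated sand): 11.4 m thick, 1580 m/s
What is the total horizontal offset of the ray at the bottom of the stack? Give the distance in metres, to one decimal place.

10.2 m

Apply Snell's law at each interface; in layer i the horizontal offset is hᵢ·tan θᵢ.
Layer 1: θ = 6.80°; offset = 15.0·tan 6.80° = 1.789 m.
Layer 2: sin θ = 913·sin 6.8°/443 = 0.2440, θ = 14.12°; offset = 12.3·tan 14.12° = 3.095 m.
Layer 3: sin θ = 1580·sin 6.8°/443 = 0.4223, θ = 24.98°; offset = 11.4·tan 24.98° = 5.311 m.
Total horizontal offset = 10.195 m.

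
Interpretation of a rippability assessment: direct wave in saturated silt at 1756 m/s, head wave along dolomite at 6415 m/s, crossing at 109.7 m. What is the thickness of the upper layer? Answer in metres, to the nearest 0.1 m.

41.4 m

x_cross = 2h·√((V₂+V₁)/(V₂−V₁)) → h = x_cross / (2·√((V₂+V₁)/(V₂−V₁))).
√((V₂+V₁)/(V₂−V₁)) = √((6415+1756)/(6415−1756)) = 1.3243.
h = 109.7 / (2·1.3243) = 41.42 m.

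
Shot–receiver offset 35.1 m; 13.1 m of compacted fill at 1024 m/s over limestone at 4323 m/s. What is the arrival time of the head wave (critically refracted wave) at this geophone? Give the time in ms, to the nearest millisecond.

33 ms

θ_c = arcsin(V₁/V₂) = arcsin(1024/4323) = 13.70°, cos θ_c = 0.9715.
Intercept time tᵢ = 2h cos θ_c / V₁ = 2·13.1·0.9715/1024 = 0.02486 s.
t = x/V₂ + tᵢ = 35.1/4323 + 0.02486 = 0.03298 s.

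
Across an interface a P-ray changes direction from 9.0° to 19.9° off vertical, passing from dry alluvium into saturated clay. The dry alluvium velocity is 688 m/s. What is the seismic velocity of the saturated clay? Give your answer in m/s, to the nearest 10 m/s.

1500 m/s

sin 9.0° = 0.1564; sin 19.9° = 0.3404.
V₂ = V₁·(sin θ₂/sin θ₁) = 688·(0.3404/0.1564) = 1496.99 m/s.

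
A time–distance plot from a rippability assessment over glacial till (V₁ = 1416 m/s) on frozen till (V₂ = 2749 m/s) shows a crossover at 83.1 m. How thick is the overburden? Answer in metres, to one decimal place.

23.5 m

h = (x_cross/2)·√((V₂−V₁)/(V₂+V₁)).
(V₂−V₁)/(V₂+V₁) = (2749−1416)/(2749+1416) = 0.3200; √ = 0.5657.
h = (83.1/2)·0.5657 = 23.51 m.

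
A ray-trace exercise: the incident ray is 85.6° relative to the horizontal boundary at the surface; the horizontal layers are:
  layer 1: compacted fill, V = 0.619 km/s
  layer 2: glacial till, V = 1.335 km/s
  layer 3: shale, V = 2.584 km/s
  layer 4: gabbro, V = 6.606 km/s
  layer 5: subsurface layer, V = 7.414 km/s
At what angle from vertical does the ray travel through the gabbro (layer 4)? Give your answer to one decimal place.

55.0°

From the normal: θ₁ = 90° − 85.6° = 4.4°.
Ray parameter p = sin 4.4° / 0.619 = 1.2394e-01 s/km.
sin θ_4 = p·V_4 = 1.2394e-01 × 6.606 = 0.8187.
θ_4 = 54.96° from the vertical.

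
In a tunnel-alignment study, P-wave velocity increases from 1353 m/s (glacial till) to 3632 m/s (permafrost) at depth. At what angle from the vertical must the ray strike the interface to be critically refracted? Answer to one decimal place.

21.9°

At critical incidence the refracted ray runs along the interface (θ₂ = 90°), so sin θ_c = V₁/V₂.
θ_c = arcsin(1353/3632) = arcsin 0.3725 = 21.87°.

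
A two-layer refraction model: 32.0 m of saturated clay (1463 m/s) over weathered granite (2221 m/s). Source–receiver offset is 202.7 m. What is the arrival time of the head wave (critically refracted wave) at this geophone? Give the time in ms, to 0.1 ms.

124.2 ms

θ_c = arcsin(V₁/V₂) = arcsin(1463/2221) = 41.20°, cos θ_c = 0.7524.
Intercept time tᵢ = 2h cos θ_c / V₁ = 2·32.0·0.7524/1463 = 0.03291 s.
t = x/V₂ + tᵢ = 202.7/2221 + 0.03291 = 0.12418 s.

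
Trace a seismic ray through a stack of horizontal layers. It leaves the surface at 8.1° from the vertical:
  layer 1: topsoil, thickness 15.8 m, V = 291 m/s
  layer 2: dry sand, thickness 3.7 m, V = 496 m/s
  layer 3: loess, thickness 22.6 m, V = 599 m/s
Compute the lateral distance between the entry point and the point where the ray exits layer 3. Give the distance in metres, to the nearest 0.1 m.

10.0 m

Apply Snell's law at each interface; in layer i the horizontal offset is hᵢ·tan θᵢ.
Layer 1: θ = 8.10°; offset = 15.8·tan 8.10° = 2.249 m.
Layer 2: sin θ = 496·sin 8.1°/291 = 0.2402, θ = 13.90°; offset = 3.7·tan 13.90° = 0.915 m.
Layer 3: sin θ = 599·sin 8.1°/291 = 0.2900, θ = 16.86°; offset = 22.6·tan 16.86° = 6.849 m.
Σ offsets = 10.013 m.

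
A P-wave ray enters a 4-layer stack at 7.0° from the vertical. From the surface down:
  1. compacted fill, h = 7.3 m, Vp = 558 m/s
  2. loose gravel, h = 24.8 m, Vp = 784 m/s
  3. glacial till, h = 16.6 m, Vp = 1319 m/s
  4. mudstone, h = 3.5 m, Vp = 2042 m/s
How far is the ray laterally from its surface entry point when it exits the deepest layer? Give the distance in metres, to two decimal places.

11.94 m

p = sin θ₁/V₁ = sin 7.0°/558 = 2.1840e-04 s/m is conserved through the stack.
Layer 1: θ = 7.00°; offset = 7.3·tan 7.00° = 0.8963 m.
Layer 2: sin θ = p·784 = 0.1712 → θ = 9.86°; offset = 24.8·tan 9.86° = 4.3101 m.
Layer 3: sin θ = p·1319 = 0.2881 → θ = 16.74°; offset = 16.6·tan 16.74° = 4.9937 m.
Layer 4: sin θ = p·2042 = 0.4460 → θ = 26.49°; offset = 3.5·tan 26.49° = 1.7440 m.
Total horizontal offset = 11.9442 m.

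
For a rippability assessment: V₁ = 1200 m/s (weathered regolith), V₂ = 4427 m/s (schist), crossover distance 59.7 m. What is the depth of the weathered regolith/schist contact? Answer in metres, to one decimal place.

h = (x_cross/2)·√((V₂−V₁)/(V₂+V₁)).
(V₂−V₁)/(V₂+V₁) = (4427−1200)/(4427+1200) = 0.5735; √ = 0.7573.
h = (59.7/2)·0.7573 = 22.61 m.

22.6 m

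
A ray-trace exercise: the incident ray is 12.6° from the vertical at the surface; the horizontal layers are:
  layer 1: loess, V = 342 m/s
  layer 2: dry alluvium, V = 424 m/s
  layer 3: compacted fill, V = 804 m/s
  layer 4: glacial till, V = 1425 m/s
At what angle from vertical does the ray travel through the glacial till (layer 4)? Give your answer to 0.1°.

Snell's law across each interface conserves sin θ / V, so sin θ_4 = V_4·sin θ₁/V₁.
sin θ_4 = 1425 × sin 12.6° / 342 = 0.9089.
θ_4 = arcsin 0.9089 = 65.36°.

65.4°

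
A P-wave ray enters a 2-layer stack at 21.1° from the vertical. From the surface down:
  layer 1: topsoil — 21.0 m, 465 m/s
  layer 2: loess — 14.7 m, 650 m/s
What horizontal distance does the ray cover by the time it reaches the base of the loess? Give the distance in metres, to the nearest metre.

Ray parameter p = sin 21.1° / 465 m/s = 7.7419e-04 s/m.
Layer 1: θ = 21.10°; offset = 21.0·tan 21.10° = 8.103 m.
Layer 2: sin θ = p·650 = 0.5032 → θ = 30.21°; offset = 14.7·tan 30.21° = 8.560 m.
Σ offsets = 16.663 m.

17 m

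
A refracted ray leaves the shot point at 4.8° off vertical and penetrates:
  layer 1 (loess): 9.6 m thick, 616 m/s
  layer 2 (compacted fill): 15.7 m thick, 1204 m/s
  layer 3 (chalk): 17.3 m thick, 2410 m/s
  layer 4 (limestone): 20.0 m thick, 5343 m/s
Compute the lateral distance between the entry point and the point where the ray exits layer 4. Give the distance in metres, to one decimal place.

Apply Snell's law at each interface; in layer i the horizontal offset is hᵢ·tan θᵢ.
Layer 1: θ = 4.80°; offset = 9.6·tan 4.80° = 0.806 m.
Layer 2: sin θ = 1204·sin 4.8°/616 = 0.1636, θ = 9.41°; offset = 15.7·tan 9.41° = 2.603 m.
Layer 3: sin θ = 2410·sin 4.8°/616 = 0.3274, θ = 19.11°; offset = 17.3·tan 19.11° = 5.994 m.
Layer 4: sin θ = 5343·sin 4.8°/616 = 0.7258, θ = 46.54°; offset = 20.0·tan 46.54° = 21.102 m.
Total horizontal offset = 30.504 m.

30.5 m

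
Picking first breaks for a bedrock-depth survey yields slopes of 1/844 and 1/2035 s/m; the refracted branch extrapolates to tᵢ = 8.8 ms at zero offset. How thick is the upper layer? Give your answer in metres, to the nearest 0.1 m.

h = tᵢ·V₁·V₂ / (2·√(V₂²−V₁²)).
√(V₂²−V₁²) = √(2035² − 844²) = 1851.7 m/s.
h = 0.0088 s × 844 × 2035 / (2 × 1851.7) = 4.08 m.

4.1 m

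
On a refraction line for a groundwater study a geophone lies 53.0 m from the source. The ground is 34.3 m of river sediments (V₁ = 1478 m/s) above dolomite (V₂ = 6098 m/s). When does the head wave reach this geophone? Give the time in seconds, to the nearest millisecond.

0.054 s

θ_c = arcsin(V₁/V₂) = arcsin(1478/6098) = 14.03°, cos θ_c = 0.9702.
Intercept time tᵢ = 2h cos θ_c / V₁ = 2·34.3·0.9702/1478 = 0.04503 s.
t = x/V₂ + tᵢ = 53.0/6098 + 0.04503 = 0.05372 s.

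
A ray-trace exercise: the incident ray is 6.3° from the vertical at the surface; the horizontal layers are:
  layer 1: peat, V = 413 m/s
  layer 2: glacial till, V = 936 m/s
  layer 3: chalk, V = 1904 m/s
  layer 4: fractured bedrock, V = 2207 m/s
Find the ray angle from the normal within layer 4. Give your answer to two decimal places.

Ray parameter p = sin 6.3° / 413 = 2.6570e-04 s/m.
sin θ_4 = p·V_4 = 2.6570e-04 × 2207 = 0.5864.
θ_4 = 35.90° from the vertical.

35.90°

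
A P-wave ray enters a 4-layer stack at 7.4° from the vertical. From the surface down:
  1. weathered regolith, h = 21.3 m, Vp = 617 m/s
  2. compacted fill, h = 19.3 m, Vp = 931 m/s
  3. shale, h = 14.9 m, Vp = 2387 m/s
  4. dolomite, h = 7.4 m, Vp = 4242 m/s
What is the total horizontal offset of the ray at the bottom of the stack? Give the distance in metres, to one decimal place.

29.3 m

p = sin θ₁/V₁ = sin 7.4°/617 = 2.0874e-04 s/m is conserved through the stack.
Layer 1: θ = 7.40°; offset = 21.3·tan 7.40° = 2.766 m.
Layer 2: sin θ = p·931 = 0.1943 → θ = 11.21°; offset = 19.3·tan 11.21° = 3.824 m.
Layer 3: sin θ = p·2387 = 0.4983 → θ = 29.89°; offset = 14.9·tan 29.89° = 8.563 m.
Layer 4: sin θ = p·4242 = 0.8855 → θ = 62.31°; offset = 7.4·tan 62.31° = 14.102 m.
Total horizontal offset = 29.256 m.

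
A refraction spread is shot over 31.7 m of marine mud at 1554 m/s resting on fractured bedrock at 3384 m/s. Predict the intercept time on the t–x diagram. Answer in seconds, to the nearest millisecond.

θ_c = arcsin(V₁/V₂) = arcsin(1554/3384) = 27.34°; cos θ_c = 0.8883.
tᵢ = 2h·cos θ_c / V₁ = 2·31.7·0.8883 / 1554 = 0.03624 s.

0.036 s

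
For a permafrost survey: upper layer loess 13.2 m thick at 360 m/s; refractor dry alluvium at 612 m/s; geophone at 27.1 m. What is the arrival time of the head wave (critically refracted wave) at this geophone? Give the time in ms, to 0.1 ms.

t = x/V₂ + 2h·√(V₂²−V₁²)/(V₁V₂).
√(V₂²−V₁²) = √(612²−360²) = 494.9 m/s; delay term = 2·13.2·494.9/(360·612) = 0.05930 s.
t = 27.1/612 + 0.05930 = 0.10358 s.

103.6 ms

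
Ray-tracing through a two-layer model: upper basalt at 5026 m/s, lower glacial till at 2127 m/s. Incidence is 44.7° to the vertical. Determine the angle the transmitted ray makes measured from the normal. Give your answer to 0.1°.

17.3°

sin θ₁/V₁ = sin θ₂/V₂ ⇒ sin θ₂ = 2127·sin 44.7°/5026 = 2127·0.7034/5026 = 0.2977.
θ₂ = arcsin 0.2977 = 17.32° from the normal.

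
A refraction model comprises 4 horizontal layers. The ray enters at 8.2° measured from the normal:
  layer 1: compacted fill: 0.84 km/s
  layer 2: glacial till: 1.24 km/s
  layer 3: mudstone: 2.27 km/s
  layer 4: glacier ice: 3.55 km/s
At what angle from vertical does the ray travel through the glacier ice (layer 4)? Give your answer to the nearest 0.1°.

Ray parameter p = sin 8.2° / 0.84 = 1.6980e-01 s/km.
sin θ_4 = p·V_4 = 1.6980e-01 × 3.55 = 0.6028.
θ_4 = 37.07° from the vertical.

37.1°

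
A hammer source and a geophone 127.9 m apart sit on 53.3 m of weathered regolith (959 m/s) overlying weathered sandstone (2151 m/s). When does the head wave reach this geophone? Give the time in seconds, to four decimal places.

θ_c = arcsin(V₁/V₂) = arcsin(959/2151) = 26.48°, cos θ_c = 0.8951.
Intercept time tᵢ = 2h cos θ_c / V₁ = 2·53.3·0.8951/959 = 0.09950 s.
t = x/V₂ + tᵢ = 127.9/2151 + 0.09950 = 0.15896 s.

0.1590 s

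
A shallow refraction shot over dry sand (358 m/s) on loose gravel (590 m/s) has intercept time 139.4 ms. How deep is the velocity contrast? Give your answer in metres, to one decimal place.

31.4 m

h = tᵢ·V₁·V₂ / (2·√(V₂²−V₁²)).
√(V₂²−V₁²) = √(590² − 358²) = 469.0 m/s.
h = 0.1394 s × 358 × 590 / (2 × 469.0) = 31.39 m.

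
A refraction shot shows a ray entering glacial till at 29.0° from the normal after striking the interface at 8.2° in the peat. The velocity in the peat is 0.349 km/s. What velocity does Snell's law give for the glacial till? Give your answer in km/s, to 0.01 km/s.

1.19 km/s

sin 8.2° = 0.1426; sin 29.0° = 0.4848.
V₂ = V₁·(sin θ₂/sin θ₁) = 0.349·(0.4848/0.1426) = 1.19 km/s.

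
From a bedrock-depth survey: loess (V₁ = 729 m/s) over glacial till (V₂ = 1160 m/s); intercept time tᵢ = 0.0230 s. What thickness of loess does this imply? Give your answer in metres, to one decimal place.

10.8 m

θ_c = arcsin(729/1160) = 38.94°; cos θ_c = 0.7779.
tᵢ = 2h cos θ_c/V₁ ⇒ h = tᵢ·V₁/(2 cos θ_c) = 0.023·729/(2·0.7779) = 10.78 m.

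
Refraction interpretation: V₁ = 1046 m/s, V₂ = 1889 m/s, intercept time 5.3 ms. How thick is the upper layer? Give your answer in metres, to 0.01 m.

θ_c = arcsin(1046/1889) = 33.62°; cos θ_c = 0.8327.
tᵢ = 2h cos θ_c/V₁ ⇒ h = tᵢ·V₁/(2 cos θ_c) = 0.0053·1046/(2·0.8327) = 3.33 m.

3.33 m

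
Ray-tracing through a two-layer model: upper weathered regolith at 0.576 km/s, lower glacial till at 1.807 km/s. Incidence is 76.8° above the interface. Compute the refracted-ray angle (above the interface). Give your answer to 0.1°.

44.2°

Convert to the normal: θ₁ = 90° − 76.8° = 13.2°.
sin θ₁/V₁ = sin θ₂/V₂ ⇒ sin θ₂ = 1.807·sin 13.2°/0.576 = 1.807·0.2284/0.576 = 0.7164.
θ₂ = sin⁻¹(0.7164) = 45.76° (from vertical).
From the interface: 90° − 45.76° = 44.24°.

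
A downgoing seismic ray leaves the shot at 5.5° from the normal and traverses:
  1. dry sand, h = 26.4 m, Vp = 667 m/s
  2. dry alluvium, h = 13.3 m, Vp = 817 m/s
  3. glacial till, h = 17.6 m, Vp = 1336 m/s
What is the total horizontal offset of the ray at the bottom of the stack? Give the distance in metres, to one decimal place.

7.6 m

Ray parameter p = sin 5.5° / 667 m/s = 1.4370e-04 s/m.
Layer 1: θ = 5.50°; offset = 26.4·tan 5.50° = 2.542 m.
Layer 2: sin θ = p·817 = 0.1174 → θ = 6.74°; offset = 13.3·tan 6.74° = 1.572 m.
Layer 3: sin θ = p·1336 = 0.1920 → θ = 11.07°; offset = 17.6·tan 11.07° = 3.443 m.
Total horizontal offset = 7.557 m.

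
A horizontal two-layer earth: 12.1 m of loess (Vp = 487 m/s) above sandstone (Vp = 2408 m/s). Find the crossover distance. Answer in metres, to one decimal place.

x_cross = 2h·√((V₂+V₁)/(V₂−V₁)).
(V₂+V₁)/(V₂−V₁) = (2408+487)/(2408−487) = 1.5070; √ = 1.2276.
x_cross = 2·12.1·1.2276 = 29.71 m.

29.7 m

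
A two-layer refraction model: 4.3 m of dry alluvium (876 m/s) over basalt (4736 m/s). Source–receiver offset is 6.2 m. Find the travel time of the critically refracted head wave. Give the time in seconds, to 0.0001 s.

θ_c = arcsin(V₁/V₂) = arcsin(876/4736) = 10.66°, cos θ_c = 0.9827.
Intercept time tᵢ = 2h cos θ_c / V₁ = 2·4.3·0.9827/876 = 0.00965 s.
t = x/V₂ + tᵢ = 6.2/4736 + 0.00965 = 0.01096 s.

0.0110 s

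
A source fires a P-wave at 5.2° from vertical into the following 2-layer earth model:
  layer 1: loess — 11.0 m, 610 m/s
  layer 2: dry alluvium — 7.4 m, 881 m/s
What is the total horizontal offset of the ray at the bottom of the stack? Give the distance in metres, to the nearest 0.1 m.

p = sin θ₁/V₁ = sin 5.2°/610 = 1.4858e-04 s/m is conserved through the stack.
Layer 1: θ = 5.20°; offset = 11.0·tan 5.20° = 1.001 m.
Layer 2: sin θ = p·881 = 0.1309 → θ = 7.52°; offset = 7.4·tan 7.52° = 0.977 m.
Total horizontal offset = 1.978 m.

2.0 m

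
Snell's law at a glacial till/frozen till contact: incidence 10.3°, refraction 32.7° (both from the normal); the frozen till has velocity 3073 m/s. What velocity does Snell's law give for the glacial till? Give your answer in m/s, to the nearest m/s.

Snell's law: sin 10.3°/V₁ = sin 32.7°/V₂.
V₁ = V₂·sin 10.3°/sin 32.7° = 3073 × 0.3310 = 1017.06 m/s.

1017 m/s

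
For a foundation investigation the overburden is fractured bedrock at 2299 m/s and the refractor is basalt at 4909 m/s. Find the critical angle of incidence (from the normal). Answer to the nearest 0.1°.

27.9°

Critical incidence: sin θ_c = V₁/V₂ = 2299/4909 = 0.4683.
θ_c = arcsin 0.4683 = 27.93°.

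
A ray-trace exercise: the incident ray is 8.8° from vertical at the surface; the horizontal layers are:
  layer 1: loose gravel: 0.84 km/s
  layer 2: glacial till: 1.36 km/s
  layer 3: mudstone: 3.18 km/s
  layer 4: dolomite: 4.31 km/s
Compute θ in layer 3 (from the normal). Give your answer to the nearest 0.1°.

35.4°

Snell's law across each interface conserves sin θ / V, so sin θ_3 = V_3·sin θ₁/V₁.
sin θ_3 = 3.18 × sin 8.8° / 0.84 = 0.5792.
θ_3 = arcsin 0.5792 = 35.39°.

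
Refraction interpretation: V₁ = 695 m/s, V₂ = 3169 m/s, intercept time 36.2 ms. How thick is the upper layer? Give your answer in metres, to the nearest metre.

θ_c = arcsin(695/3169) = 12.67°; cos θ_c = 0.9757.
tᵢ = 2h cos θ_c/V₁ ⇒ h = tᵢ·V₁/(2 cos θ_c) = 0.0362·695/(2·0.9757) = 12.89 m.

13 m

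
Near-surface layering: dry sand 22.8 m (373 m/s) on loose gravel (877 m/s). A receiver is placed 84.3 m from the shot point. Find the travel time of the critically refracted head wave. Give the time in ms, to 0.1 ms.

206.8 ms

t = x/V₂ + 2h·√(V₂²−V₁²)/(V₁V₂).
√(V₂²−V₁²) = √(877²−373²) = 793.7 m/s; delay term = 2·22.8·793.7/(373·877) = 0.11064 s.
t = 84.3/877 + 0.11064 = 0.20677 s.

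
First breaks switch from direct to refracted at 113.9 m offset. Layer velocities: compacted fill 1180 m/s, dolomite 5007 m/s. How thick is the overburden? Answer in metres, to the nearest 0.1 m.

h = (x_cross/2)·√((V₂−V₁)/(V₂+V₁)).
(V₂−V₁)/(V₂+V₁) = (5007−1180)/(5007+1180) = 0.6186; √ = 0.7865.
h = (113.9/2)·0.7865 = 44.79 m.

44.8 m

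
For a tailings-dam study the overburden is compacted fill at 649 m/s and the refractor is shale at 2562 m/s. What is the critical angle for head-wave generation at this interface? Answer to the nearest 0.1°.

14.7°

At critical incidence the refracted ray runs along the interface (θ₂ = 90°), so sin θ_c = V₁/V₂.
θ_c = arcsin(649/2562) = arcsin 0.2533 = 14.67°.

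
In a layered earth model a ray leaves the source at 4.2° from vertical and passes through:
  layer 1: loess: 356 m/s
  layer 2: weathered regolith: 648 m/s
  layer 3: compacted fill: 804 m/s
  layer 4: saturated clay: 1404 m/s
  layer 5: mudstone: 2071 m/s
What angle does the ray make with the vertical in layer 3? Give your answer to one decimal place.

9.5°

Snell's law across each interface conserves sin θ / V, so sin θ_3 = V_3·sin θ₁/V₁.
sin θ_3 = 804 × sin 4.2° / 356 = 0.1654.
θ_3 = 9.52° from the vertical.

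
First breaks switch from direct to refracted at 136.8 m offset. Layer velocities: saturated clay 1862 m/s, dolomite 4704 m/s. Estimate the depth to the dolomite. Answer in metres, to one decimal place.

45.0 m

x_cross = 2h·√((V₂+V₁)/(V₂−V₁)) → h = x_cross / (2·√((V₂+V₁)/(V₂−V₁))).
√((V₂+V₁)/(V₂−V₁)) = √((4704+1862)/(4704−1862)) = 1.5200.
h = 136.8 / (2·1.5200) = 45.00 m.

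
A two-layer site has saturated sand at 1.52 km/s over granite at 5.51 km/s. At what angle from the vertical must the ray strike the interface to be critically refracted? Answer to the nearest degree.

Critical incidence: sin θ_c = V₁/V₂ = 1.52/5.51 = 0.2759.
θ_c = arcsin 0.2759 = 16.01°.

16°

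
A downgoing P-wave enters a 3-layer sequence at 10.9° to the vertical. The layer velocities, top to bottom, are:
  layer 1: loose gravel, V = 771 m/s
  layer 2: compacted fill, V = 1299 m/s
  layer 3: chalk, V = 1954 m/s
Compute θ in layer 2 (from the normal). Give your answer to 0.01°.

Ray parameter p = sin 10.9° / 771 = 2.4526e-04 s/m.
sin θ_2 = p·V_2 = 2.4526e-04 × 1299 = 0.3186.
θ_2 = 18.58° from the vertical.

18.58°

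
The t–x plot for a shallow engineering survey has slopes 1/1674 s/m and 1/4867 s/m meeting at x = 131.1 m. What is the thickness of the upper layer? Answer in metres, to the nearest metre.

46 m

h = (x_cross/2)·√((V₂−V₁)/(V₂+V₁)).
(V₂−V₁)/(V₂+V₁) = (4867−1674)/(4867+1674) = 0.4882; √ = 0.6987.
h = (131.1/2)·0.6987 = 45.80 m.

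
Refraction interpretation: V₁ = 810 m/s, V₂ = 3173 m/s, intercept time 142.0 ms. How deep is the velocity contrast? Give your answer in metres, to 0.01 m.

59.48 m

h = tᵢ·V₁·V₂ / (2·√(V₂²−V₁²)).
√(V₂²−V₁²) = √(3173² − 810²) = 3067.9 m/s.
h = 0.142 s × 810 × 3173 / (2 × 3067.9) = 59.48 m.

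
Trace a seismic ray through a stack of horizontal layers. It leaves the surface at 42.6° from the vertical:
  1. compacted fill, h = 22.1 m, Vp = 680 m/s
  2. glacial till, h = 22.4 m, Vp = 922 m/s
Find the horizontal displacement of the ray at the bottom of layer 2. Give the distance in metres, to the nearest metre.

p = sin θ₁/V₁ = sin 42.6°/680 = 9.9541e-04 s/m is conserved through the stack.
Layer 1: θ = 42.60°; offset = 22.1·tan 42.60° = 20.322 m.
Layer 2: sin θ = p·922 = 0.9178 → θ = 66.60°; offset = 22.4·tan 66.60° = 51.767 m.
Σ offsets = 72.089 m.

72 m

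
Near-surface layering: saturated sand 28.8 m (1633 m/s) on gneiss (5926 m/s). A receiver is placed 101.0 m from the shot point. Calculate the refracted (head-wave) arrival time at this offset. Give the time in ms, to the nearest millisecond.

t = x/V₂ + 2h·√(V₂²−V₁²)/(V₁V₂).
√(V₂²−V₁²) = √(5926²−1633²) = 5696.6 m/s; delay term = 2·28.8·5696.6/(1633·5926) = 0.03391 s.
t = 101.0/5926 + 0.03391 = 0.05095 s.

51 ms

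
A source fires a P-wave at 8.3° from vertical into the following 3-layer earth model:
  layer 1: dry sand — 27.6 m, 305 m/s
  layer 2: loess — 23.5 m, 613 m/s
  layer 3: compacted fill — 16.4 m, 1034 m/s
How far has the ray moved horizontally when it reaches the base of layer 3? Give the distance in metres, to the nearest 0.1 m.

p = sin θ₁/V₁ = sin 8.3°/305 = 4.7330e-04 s/m is conserved through the stack.
Layer 1: θ = 8.30°; offset = 27.6·tan 8.30° = 4.026 m.
Layer 2: sin θ = p·613 = 0.2901 → θ = 16.87°; offset = 23.5·tan 16.87° = 7.125 m.
Layer 3: sin θ = p·1034 = 0.4894 → θ = 29.30°; offset = 16.4·tan 29.30° = 9.203 m.
Total horizontal offset = 20.354 m.

20.4 m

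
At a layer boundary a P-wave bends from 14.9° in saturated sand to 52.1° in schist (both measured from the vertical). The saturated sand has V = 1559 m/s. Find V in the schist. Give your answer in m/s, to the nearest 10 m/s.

sin 14.9° = 0.2571; sin 52.1° = 0.7891.
V₂ = V₁·(sin θ₂/sin θ₁) = 1559·(0.7891/0.2571) = 4784.23 m/s.

4780 m/s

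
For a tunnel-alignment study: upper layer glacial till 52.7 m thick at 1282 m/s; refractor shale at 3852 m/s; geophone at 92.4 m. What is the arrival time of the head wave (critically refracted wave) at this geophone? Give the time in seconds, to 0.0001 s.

θ_c = arcsin(V₁/V₂) = arcsin(1282/3852) = 19.44°, cos θ_c = 0.9430.
Intercept time tᵢ = 2h cos θ_c / V₁ = 2·52.7·0.9430/1282 = 0.07753 s.
t = x/V₂ + tᵢ = 92.4/3852 + 0.07753 = 0.10152 s.

0.1015 s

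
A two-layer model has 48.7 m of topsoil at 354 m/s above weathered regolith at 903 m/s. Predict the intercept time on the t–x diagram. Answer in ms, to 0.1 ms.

tᵢ = 2h·√(V₂²−V₁²)/(V₁V₂).
√(V₂²−V₁²) = √(903²−354²) = 830.7 m/s.
tᵢ = 2·48.7·830.7/(354·903) = 0.25312 s.

253.1 ms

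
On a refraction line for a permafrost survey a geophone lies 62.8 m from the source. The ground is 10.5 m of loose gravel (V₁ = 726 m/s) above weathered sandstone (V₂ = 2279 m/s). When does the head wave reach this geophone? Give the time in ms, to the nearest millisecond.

t = x/V₂ + 2h·√(V₂²−V₁²)/(V₁V₂).
√(V₂²−V₁²) = √(2279²−726²) = 2160.3 m/s; delay term = 2·10.5·2160.3/(726·2279) = 0.02742 s.
t = 62.8/2279 + 0.02742 = 0.05497 s.

55 ms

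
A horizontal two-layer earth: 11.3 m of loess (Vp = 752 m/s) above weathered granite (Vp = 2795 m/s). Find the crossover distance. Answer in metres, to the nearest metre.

θ_c = arcsin(752/2795) = 15.61°, so cos θ_c = 0.9631 and tᵢ = 2h cos θ_c/V₁ = 0.0289 s.
At crossover x/V₁ = x/V₂ + tᵢ ⇒ x = tᵢ/(1/V₁ − 1/V₂) = 0.02895/(1.3298e-03 − 3.5778e-04) = 29.78 m.

30 m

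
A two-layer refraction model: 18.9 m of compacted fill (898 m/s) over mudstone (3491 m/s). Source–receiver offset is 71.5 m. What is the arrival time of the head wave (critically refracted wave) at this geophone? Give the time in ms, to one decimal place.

t = x/V₂ + 2h·√(V₂²−V₁²)/(V₁V₂).
√(V₂²−V₁²) = √(3491²−898²) = 3373.5 m/s; delay term = 2·18.9·3373.5/(898·3491) = 0.04068 s.
t = 71.5/3491 + 0.04068 = 0.06116 s.

61.2 ms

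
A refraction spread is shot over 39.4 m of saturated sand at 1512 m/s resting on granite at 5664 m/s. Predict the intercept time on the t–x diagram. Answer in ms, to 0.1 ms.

tᵢ = 2h·√(V₂²−V₁²)/(V₁V₂).
√(V₂²−V₁²) = √(5664²−1512²) = 5458.5 m/s.
tᵢ = 2·39.4·5458.5/(1512·5664) = 0.05023 s.

50.2 ms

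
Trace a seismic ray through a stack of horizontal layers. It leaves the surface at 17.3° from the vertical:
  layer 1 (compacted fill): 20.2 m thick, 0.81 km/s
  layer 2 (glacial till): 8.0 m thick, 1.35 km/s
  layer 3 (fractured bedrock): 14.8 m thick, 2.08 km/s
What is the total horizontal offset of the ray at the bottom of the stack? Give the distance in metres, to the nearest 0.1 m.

28.4 m

Ray parameter p = sin 17.3° / 0.81 km/s = 3.6713e-01 s/km.
Layer 1: θ = 17.30°; offset = 20.2·tan 17.30° = 6.292 m.
Layer 2: sin θ = p·1.35 = 0.4956 → θ = 29.71°; offset = 8.0·tan 29.71° = 4.565 m.
Layer 3: sin θ = p·2.08 = 0.7636 → θ = 49.79°; offset = 14.8·tan 49.79° = 17.504 m.
Summing the layer offsets gives 28.361 m.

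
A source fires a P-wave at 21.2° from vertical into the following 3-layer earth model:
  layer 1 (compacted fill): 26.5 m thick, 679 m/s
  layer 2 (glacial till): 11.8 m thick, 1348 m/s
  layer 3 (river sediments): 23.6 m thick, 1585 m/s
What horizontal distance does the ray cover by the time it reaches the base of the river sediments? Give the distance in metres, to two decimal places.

Apply Snell's law at each interface; in layer i the horizontal offset is hᵢ·tan θᵢ.
Layer 1: θ = 21.20°; offset = 26.5·tan 21.20° = 10.2787 m.
Layer 2: sin θ = 1348·sin 21.2°/679 = 0.7179, θ = 45.88°; offset = 11.8·tan 45.88° = 12.1696 m.
Layer 3: sin θ = 1585·sin 21.2°/679 = 0.8441, θ = 57.58°; offset = 23.6·tan 57.58° = 37.1597 m.
Σ offsets = 59.6079 m.

59.61 m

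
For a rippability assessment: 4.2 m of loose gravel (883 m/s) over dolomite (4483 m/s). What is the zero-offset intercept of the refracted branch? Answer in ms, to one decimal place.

θ_c = arcsin(V₁/V₂) = arcsin(883/4483) = 11.36°; cos θ_c = 0.9804.
tᵢ = 2h·cos θ_c / V₁ = 2·4.2·0.9804 / 883 = 0.00933 s.

9.3 ms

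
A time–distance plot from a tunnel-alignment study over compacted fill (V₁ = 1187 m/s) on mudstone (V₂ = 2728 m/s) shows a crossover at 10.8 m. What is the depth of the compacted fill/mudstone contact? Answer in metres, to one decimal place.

x_cross = 2h·√((V₂+V₁)/(V₂−V₁)) → h = x_cross / (2·√((V₂+V₁)/(V₂−V₁))).
√((V₂+V₁)/(V₂−V₁)) = √((2728+1187)/(2728−1187)) = 1.5939.
h = 10.8 / (2·1.5939) = 3.39 m.

3.4 m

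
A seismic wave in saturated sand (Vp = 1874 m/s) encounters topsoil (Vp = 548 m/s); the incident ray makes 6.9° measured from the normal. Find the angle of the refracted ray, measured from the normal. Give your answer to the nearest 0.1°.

2.0°

sin θ₁/V₁ = sin θ₂/V₂ ⇒ sin θ₂ = 548·sin 6.9°/1874 = 548·0.1201/1874 = 0.0351.
θ₂ = sin⁻¹(0.0351) = 2.01° (from vertical).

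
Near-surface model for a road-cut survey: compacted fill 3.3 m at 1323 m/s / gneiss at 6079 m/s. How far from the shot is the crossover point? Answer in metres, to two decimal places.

8.23 m

x_cross = 2h·√((V₂+V₁)/(V₂−V₁)).
(V₂+V₁)/(V₂−V₁) = (6079+1323)/(6079−1323) = 1.5563; √ = 1.2475.
x_cross = 2·3.3·1.2475 = 8.23 m.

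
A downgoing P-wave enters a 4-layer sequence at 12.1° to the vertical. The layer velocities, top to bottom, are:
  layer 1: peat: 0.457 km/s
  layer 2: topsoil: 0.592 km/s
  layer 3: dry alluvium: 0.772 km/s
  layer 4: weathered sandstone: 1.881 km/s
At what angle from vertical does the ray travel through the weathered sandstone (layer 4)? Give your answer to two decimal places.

Snell's law across each interface conserves sin θ / V, so sin θ_4 = V_4·sin θ₁/V₁.
sin θ_4 = 1.881 × sin 12.1° / 0.457 = 0.8628.
θ_4 = arcsin 0.8628 = 59.63°.

59.63°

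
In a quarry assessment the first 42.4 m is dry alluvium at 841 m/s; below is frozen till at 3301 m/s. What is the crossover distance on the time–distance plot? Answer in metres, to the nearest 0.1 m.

x_cross = 2h·√((V₂+V₁)/(V₂−V₁)).
(V₂+V₁)/(V₂−V₁) = (3301+841)/(3301−841) = 1.6837; √ = 1.2976.
x_cross = 2·42.4·1.2976 = 110.04 m.

110.0 m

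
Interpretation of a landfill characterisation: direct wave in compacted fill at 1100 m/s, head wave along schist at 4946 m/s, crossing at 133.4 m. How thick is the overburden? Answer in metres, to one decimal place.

h = (x_cross/2)·√((V₂−V₁)/(V₂+V₁)).
(V₂−V₁)/(V₂+V₁) = (4946−1100)/(4946+1100) = 0.6361; √ = 0.7976.
h = (133.4/2)·0.7976 = 53.20 m.

53.2 m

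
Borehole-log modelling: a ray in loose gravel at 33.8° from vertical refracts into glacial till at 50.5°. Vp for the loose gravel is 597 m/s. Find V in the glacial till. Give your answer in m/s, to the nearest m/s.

828 m/s

sin 33.8° = 0.5563; sin 50.5° = 0.7716.
V₂ = V₁·(sin θ₂/sin θ₁) = 597·(0.7716/0.5563) = 828.08 m/s.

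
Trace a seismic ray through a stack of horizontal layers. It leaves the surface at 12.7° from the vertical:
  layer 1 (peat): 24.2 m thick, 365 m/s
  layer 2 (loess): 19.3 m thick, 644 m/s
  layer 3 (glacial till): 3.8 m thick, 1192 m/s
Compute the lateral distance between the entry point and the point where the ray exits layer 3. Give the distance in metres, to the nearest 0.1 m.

17.5 m

p = sin θ₁/V₁ = sin 12.7°/365 = 6.0232e-04 s/m is conserved through the stack.
Layer 1: θ = 12.70°; offset = 24.2·tan 12.70° = 5.454 m.
Layer 2: sin θ = p·644 = 0.3879 → θ = 22.82°; offset = 19.3·tan 22.82° = 8.122 m.
Layer 3: sin θ = p·1192 = 0.7180 → θ = 45.89°; offset = 3.8·tan 45.89° = 3.919 m.
Summing the layer offsets gives 17.495 m.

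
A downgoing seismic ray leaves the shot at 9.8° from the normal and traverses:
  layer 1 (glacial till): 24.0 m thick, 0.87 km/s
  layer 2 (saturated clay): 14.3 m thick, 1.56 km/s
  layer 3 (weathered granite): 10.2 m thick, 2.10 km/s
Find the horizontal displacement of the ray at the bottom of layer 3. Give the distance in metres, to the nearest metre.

13 m

Ray parameter p = sin 9.8° / 0.87 km/s = 1.9564e-01 s/km.
Layer 1: θ = 9.80°; offset = 24.0·tan 9.80° = 4.146 m.
Layer 2: sin θ = p·1.56 = 0.3052 → θ = 17.77°; offset = 14.3·tan 17.77° = 4.583 m.
Layer 3: sin θ = p·2.10 = 0.4109 → θ = 24.26°; offset = 10.2·tan 24.26° = 4.597 m.
Total horizontal offset = 13.325 m.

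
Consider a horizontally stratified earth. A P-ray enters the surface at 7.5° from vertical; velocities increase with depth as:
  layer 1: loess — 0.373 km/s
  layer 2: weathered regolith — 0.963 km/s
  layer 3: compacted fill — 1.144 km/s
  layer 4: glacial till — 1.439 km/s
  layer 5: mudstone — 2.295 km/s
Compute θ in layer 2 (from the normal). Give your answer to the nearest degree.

Ray parameter p = sin 7.5° / 0.373 = 3.4994e-01 s/km.
sin θ_2 = p·V_2 = 3.4994e-01 × 0.963 = 0.3370.
θ_2 = arcsin 0.3370 = 19.69°.

20°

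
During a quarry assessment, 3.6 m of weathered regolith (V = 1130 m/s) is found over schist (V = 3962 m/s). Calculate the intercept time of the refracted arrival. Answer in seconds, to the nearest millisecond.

0.006 s

tᵢ = 2h·√(V₂²−V₁²)/(V₁V₂).
√(V₂²−V₁²) = √(3962²−1130²) = 3797.4 m/s.
tᵢ = 2·3.6·3797.4/(1130·3962) = 0.00611 s.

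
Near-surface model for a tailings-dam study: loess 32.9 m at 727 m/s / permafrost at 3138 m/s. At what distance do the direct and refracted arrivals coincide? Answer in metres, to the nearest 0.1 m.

x_cross = 2h·√((V₂+V₁)/(V₂−V₁)).
(V₂+V₁)/(V₂−V₁) = (3138+727)/(3138−727) = 1.6031; √ = 1.2661.
x_cross = 2·32.9·1.2661 = 83.31 m.

83.3 m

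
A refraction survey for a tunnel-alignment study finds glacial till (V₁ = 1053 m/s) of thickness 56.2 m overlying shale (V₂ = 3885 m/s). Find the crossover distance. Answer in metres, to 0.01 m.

148.42 m

θ_c = arcsin(1053/3885) = 15.73°, so cos θ_c = 0.9626 and tᵢ = 2h cos θ_c/V₁ = 0.1027 s.
At crossover x/V₁ = x/V₂ + tᵢ ⇒ x = tᵢ/(1/V₁ − 1/V₂) = 0.10275/(9.4967e-04 − 2.5740e-04) = 148.42 m.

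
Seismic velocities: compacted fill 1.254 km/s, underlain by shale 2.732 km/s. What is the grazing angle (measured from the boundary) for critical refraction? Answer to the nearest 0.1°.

At critical incidence the refracted ray runs along the interface (θ₂ = 90°), so sin θ_c = V₁/V₂.
θ_c = arcsin(1.254/2.732) = arcsin 0.4590 = 27.32°.
Measured from the interface: 90° − 27.32° = 62.68°.

62.7°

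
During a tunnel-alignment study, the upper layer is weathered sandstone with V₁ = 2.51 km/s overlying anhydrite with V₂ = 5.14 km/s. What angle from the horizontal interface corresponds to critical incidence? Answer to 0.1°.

60.8°

Critical incidence: sin θ_c = V₁/V₂ = 2.51/5.14 = 0.4883.
θ_c = arcsin 0.4883 = 29.23°.
Measured from the interface: 90° − 29.23° = 60.77°.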